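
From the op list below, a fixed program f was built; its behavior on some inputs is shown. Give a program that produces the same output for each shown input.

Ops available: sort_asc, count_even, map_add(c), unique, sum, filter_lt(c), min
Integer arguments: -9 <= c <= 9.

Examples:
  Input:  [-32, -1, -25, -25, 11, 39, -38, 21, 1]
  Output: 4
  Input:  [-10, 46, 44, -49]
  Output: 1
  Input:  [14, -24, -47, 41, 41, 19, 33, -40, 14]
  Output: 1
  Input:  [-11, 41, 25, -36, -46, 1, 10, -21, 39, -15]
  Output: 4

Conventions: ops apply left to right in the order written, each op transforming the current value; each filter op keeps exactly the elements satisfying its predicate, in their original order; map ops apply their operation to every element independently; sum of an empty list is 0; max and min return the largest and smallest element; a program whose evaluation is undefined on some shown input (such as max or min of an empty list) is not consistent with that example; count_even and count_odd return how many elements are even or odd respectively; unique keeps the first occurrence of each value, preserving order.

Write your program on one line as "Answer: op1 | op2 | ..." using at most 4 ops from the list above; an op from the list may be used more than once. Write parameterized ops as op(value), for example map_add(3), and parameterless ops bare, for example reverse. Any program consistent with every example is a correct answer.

filter_lt(6) | map_add(-9) | sort_asc | count_even

Check, running the answer program on each example:
  [-32, -1, -25, -25, 11, 39, -38, 21, 1] -> [-32, -1, -25, -25, -38, 1] -> [-41, -10, -34, -34, -47, -8] -> [-47, -41, -34, -34, -10, -8] -> 4
  [-10, 46, 44, -49] -> [-10, -49] -> [-19, -58] -> [-58, -19] -> 1
  [14, -24, -47, 41, 41, 19, 33, -40, 14] -> [-24, -47, -40] -> [-33, -56, -49] -> [-56, -49, -33] -> 1
  [-11, 41, 25, -36, -46, 1, 10, -21, 39, -15] -> [-11, -36, -46, 1, -21, -15] -> [-20, -45, -55, -8, -30, -24] -> [-55, -45, -30, -24, -20, -8] -> 4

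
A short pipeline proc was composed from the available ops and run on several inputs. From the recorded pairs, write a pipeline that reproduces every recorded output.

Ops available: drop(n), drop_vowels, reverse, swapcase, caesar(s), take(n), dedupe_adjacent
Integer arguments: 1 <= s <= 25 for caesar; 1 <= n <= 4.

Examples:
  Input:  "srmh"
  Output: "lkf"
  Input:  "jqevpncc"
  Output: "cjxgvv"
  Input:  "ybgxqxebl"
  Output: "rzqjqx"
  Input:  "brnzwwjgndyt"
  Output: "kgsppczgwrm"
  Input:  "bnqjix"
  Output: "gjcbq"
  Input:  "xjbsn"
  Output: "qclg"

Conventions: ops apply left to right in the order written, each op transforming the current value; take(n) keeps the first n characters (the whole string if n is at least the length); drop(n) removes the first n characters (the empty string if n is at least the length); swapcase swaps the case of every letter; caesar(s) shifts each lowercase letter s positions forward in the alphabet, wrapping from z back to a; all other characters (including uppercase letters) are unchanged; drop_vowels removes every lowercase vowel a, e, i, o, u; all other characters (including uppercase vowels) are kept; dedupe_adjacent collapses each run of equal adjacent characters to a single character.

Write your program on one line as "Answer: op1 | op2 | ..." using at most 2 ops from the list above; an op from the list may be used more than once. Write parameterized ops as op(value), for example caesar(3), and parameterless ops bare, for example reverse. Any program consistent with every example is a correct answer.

caesar(19) | drop_vowels

Check, running the answer program on each example:
  "srmh" -> "lkfa" -> "lkf"
  "jqevpncc" -> "cjxoigvv" -> "cjxgvv"
  "ybgxqxebl" -> "ruzqjqxue" -> "rzqjqx"
  "brnzwwjgndyt" -> "ukgsppczgwrm" -> "kgsppczgwrm"
  "bnqjix" -> "ugjcbq" -> "gjcbq"
  "xjbsn" -> "qculg" -> "qclg"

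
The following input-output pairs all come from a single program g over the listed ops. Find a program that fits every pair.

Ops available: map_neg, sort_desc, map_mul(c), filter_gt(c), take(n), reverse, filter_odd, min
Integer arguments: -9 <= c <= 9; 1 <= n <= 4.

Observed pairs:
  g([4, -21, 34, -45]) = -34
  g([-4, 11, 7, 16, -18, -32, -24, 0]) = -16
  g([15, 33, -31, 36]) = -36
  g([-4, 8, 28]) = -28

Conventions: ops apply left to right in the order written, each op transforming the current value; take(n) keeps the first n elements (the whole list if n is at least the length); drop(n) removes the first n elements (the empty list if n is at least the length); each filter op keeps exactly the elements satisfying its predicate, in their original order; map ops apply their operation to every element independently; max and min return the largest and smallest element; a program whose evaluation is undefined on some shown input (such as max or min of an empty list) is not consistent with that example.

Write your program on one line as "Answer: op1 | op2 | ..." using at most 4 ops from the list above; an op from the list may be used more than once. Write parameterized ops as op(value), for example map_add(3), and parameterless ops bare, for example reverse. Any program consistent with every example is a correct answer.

reverse | map_neg | reverse | min

Check, running the answer program on each example:
  [4, -21, 34, -45] -> [-45, 34, -21, 4] -> [45, -34, 21, -4] -> [-4, 21, -34, 45] -> -34
  [-4, 11, 7, 16, -18, -32, -24, 0] -> [0, -24, -32, -18, 16, 7, 11, -4] -> [0, 24, 32, 18, -16, -7, -11, 4] -> [4, -11, -7, -16, 18, 32, 24, 0] -> -16
  [15, 33, -31, 36] -> [36, -31, 33, 15] -> [-36, 31, -33, -15] -> [-15, -33, 31, -36] -> -36
  [-4, 8, 28] -> [28, 8, -4] -> [-28, -8, 4] -> [4, -8, -28] -> -28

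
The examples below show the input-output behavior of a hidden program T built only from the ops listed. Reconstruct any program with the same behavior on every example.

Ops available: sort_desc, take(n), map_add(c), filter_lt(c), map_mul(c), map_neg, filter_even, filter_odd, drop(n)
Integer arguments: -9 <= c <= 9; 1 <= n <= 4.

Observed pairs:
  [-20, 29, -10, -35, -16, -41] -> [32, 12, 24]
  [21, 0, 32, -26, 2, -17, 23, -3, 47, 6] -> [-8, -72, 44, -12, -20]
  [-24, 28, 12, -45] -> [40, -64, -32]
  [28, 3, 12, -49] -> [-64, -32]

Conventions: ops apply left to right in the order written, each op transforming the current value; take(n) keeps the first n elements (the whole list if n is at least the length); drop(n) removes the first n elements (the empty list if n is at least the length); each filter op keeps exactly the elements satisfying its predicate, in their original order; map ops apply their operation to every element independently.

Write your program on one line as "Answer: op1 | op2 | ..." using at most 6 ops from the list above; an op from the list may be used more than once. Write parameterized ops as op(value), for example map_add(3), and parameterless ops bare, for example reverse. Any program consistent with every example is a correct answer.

filter_even | map_add(-2) | map_add(6) | map_mul(2) | map_neg

Check, running the answer program on each example:
  [-20, 29, -10, -35, -16, -41] -> [-20, -10, -16] -> [-22, -12, -18] -> [-16, -6, -12] -> [-32, -12, -24] -> [32, 12, 24]
  [21, 0, 32, -26, 2, -17, 23, -3, 47, 6] -> [0, 32, -26, 2, 6] -> [-2, 30, -28, 0, 4] -> [4, 36, -22, 6, 10] -> [8, 72, -44, 12, 20] -> [-8, -72, 44, -12, -20]
  [-24, 28, 12, -45] -> [-24, 28, 12] -> [-26, 26, 10] -> [-20, 32, 16] -> [-40, 64, 32] -> [40, -64, -32]
  [28, 3, 12, -49] -> [28, 12] -> [26, 10] -> [32, 16] -> [64, 32] -> [-64, -32]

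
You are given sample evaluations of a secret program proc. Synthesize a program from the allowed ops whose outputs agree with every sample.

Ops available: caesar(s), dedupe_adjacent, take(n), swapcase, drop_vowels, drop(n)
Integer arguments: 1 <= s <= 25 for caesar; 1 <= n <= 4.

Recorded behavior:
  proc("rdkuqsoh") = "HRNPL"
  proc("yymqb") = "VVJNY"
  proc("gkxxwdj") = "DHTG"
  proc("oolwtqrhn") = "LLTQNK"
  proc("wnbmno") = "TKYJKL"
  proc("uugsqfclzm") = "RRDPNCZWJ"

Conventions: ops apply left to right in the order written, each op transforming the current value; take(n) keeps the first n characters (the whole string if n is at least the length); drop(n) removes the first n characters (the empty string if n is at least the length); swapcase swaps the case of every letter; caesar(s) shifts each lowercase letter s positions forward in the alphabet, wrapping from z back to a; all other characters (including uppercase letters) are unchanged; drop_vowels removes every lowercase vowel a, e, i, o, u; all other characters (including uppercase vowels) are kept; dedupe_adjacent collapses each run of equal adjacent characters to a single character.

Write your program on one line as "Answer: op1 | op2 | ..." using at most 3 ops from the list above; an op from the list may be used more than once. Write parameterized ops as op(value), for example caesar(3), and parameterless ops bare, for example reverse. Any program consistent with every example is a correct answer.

caesar(23) | drop_vowels | swapcase

Check, running the answer program on each example:
  "rdkuqsoh" -> "oahrnple" -> "hrnpl" -> "HRNPL"
  "yymqb" -> "vvjny" -> "vvjny" -> "VVJNY"
  "gkxxwdj" -> "dhuutag" -> "dhtg" -> "DHTG"
  "oolwtqrhn" -> "llitqnoek" -> "lltqnk" -> "LLTQNK"
  "wnbmno" -> "tkyjkl" -> "tkyjkl" -> "TKYJKL"
  "uugsqfclzm" -> "rrdpncziwj" -> "rrdpnczwj" -> "RRDPNCZWJ"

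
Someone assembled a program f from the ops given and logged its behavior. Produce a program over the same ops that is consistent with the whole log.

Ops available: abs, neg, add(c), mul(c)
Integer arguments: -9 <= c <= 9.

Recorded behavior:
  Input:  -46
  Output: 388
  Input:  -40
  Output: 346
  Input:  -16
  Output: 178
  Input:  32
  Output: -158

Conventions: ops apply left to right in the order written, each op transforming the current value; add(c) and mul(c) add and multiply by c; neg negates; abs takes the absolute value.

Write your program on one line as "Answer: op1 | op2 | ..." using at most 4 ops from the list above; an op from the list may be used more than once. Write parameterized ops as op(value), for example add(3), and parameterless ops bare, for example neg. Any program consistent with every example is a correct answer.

add(-9) | mul(7) | neg | add(3)

Check, running the answer program on each example:
  -46 -> -55 -> -385 -> 385 -> 388
  -40 -> -49 -> -343 -> 343 -> 346
  -16 -> -25 -> -175 -> 175 -> 178
  32 -> 23 -> 161 -> -161 -> -158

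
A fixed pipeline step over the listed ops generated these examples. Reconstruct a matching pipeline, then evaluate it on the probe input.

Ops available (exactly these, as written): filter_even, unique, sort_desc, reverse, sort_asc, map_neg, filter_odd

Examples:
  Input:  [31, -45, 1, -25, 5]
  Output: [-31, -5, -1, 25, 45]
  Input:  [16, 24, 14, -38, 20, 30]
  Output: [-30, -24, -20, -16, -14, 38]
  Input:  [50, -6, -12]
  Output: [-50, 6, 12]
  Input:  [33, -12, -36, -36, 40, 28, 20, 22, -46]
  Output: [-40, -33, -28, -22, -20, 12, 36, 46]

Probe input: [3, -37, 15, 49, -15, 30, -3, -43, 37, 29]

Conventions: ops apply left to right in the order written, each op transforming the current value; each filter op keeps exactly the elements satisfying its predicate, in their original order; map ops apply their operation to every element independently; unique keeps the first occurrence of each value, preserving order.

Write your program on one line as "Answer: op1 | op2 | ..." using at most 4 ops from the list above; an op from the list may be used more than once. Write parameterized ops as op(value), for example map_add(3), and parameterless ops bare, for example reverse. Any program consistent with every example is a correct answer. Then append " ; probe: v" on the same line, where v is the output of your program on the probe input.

map_neg | unique | sort_asc ; probe: [-49, -37, -30, -29, -15, -3, 3, 15, 37, 43]

Check, running the answer program on each example:
  [31, -45, 1, -25, 5] -> [-31, 45, -1, 25, -5] -> [-31, 45, -1, 25, -5] -> [-31, -5, -1, 25, 45]
  [16, 24, 14, -38, 20, 30] -> [-16, -24, -14, 38, -20, -30] -> [-16, -24, -14, 38, -20, -30] -> [-30, -24, -20, -16, -14, 38]
  [50, -6, -12] -> [-50, 6, 12] -> [-50, 6, 12] -> [-50, 6, 12]
  [33, -12, -36, -36, 40, 28, 20, 22, -46] -> [-33, 12, 36, 36, -40, -28, -20, -22, 46] -> [-33, 12, 36, -40, -28, -20, -22, 46] -> [-40, -33, -28, -22, -20, 12, 36, 46]
  probe: [3, -37, 15, 49, -15, 30, -3, -43, 37, 29] -> [-3, 37, -15, -49, 15, -30, 3, 43, -37, -29] -> [-3, 37, -15, -49, 15, -30, 3, 43, -37, -29] -> [-49, -37, -30, -29, -15, -3, 3, 15, 37, 43]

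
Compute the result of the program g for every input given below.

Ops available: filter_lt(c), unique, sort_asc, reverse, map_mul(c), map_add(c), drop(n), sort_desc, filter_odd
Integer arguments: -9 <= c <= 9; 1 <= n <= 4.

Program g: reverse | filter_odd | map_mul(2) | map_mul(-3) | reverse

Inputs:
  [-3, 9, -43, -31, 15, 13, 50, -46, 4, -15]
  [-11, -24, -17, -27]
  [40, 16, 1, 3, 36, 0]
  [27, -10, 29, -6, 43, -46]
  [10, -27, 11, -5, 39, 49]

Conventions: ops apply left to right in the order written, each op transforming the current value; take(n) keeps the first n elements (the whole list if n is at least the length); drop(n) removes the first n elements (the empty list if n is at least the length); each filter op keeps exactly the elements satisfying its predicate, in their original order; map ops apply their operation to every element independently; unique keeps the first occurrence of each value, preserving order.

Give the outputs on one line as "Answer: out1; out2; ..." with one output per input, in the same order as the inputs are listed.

Execution, op by op:
  [-3, 9, -43, -31, 15, 13, 50, -46, 4, -15] -> [-15, 4, -46, 50, 13, 15, -31, -43, 9, -3] -> [-15, 13, 15, -31, -43, 9, -3] -> [-30, 26, 30, -62, -86, 18, -6] -> [90, -78, -90, 186, 258, -54, 18] -> [18, -54, 258, 186, -90, -78, 90]
  [-11, -24, -17, -27] -> [-27, -17, -24, -11] -> [-27, -17, -11] -> [-54, -34, -22] -> [162, 102, 66] -> [66, 102, 162]
  [40, 16, 1, 3, 36, 0] -> [0, 36, 3, 1, 16, 40] -> [3, 1] -> [6, 2] -> [-18, -6] -> [-6, -18]
  [27, -10, 29, -6, 43, -46] -> [-46, 43, -6, 29, -10, 27] -> [43, 29, 27] -> [86, 58, 54] -> [-258, -174, -162] -> [-162, -174, -258]
  [10, -27, 11, -5, 39, 49] -> [49, 39, -5, 11, -27, 10] -> [49, 39, -5, 11, -27] -> [98, 78, -10, 22, -54] -> [-294, -234, 30, -66, 162] -> [162, -66, 30, -234, -294]

[18, -54, 258, 186, -90, -78, 90]; [66, 102, 162]; [-6, -18]; [-162, -174, -258]; [162, -66, 30, -234, -294]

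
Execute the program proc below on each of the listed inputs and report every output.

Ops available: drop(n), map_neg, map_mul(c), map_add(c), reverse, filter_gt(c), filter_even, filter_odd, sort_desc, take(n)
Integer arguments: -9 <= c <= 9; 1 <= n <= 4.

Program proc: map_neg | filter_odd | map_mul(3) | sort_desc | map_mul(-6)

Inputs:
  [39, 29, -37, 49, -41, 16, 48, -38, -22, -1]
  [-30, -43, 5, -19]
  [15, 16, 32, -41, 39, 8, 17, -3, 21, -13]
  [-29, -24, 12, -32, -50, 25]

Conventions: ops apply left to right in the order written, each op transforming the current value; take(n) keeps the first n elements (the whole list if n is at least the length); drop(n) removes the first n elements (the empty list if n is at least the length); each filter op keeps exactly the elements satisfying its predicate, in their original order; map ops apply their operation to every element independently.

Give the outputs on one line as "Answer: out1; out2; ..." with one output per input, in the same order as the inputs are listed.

Execution, op by op:
  [39, 29, -37, 49, -41, 16, 48, -38, -22, -1] -> [-39, -29, 37, -49, 41, -16, -48, 38, 22, 1] -> [-39, -29, 37, -49, 41, 1] -> [-117, -87, 111, -147, 123, 3] -> [123, 111, 3, -87, -117, -147] -> [-738, -666, -18, 522, 702, 882]
  [-30, -43, 5, -19] -> [30, 43, -5, 19] -> [43, -5, 19] -> [129, -15, 57] -> [129, 57, -15] -> [-774, -342, 90]
  [15, 16, 32, -41, 39, 8, 17, -3, 21, -13] -> [-15, -16, -32, 41, -39, -8, -17, 3, -21, 13] -> [-15, 41, -39, -17, 3, -21, 13] -> [-45, 123, -117, -51, 9, -63, 39] -> [123, 39, 9, -45, -51, -63, -117] -> [-738, -234, -54, 270, 306, 378, 702]
  [-29, -24, 12, -32, -50, 25] -> [29, 24, -12, 32, 50, -25] -> [29, -25] -> [87, -75] -> [87, -75] -> [-522, 450]

[-738, -666, -18, 522, 702, 882]; [-774, -342, 90]; [-738, -234, -54, 270, 306, 378, 702]; [-522, 450]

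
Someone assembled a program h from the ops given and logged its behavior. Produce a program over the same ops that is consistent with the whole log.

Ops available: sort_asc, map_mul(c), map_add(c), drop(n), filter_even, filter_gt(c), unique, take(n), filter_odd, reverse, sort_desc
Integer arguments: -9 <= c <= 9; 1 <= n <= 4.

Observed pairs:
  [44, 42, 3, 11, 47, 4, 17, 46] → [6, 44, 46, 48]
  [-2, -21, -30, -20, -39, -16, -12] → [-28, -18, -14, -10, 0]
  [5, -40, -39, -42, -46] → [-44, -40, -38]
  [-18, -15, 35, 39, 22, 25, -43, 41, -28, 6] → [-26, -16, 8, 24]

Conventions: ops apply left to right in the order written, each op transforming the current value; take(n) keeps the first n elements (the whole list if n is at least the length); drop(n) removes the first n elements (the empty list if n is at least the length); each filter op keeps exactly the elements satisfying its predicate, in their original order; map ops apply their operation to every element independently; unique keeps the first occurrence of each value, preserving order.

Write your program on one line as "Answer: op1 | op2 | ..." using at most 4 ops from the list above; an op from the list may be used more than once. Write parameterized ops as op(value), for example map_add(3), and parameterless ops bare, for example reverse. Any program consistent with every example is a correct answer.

map_add(2) | filter_even | sort_asc

Check, running the answer program on each example:
  [44, 42, 3, 11, 47, 4, 17, 46] -> [46, 44, 5, 13, 49, 6, 19, 48] -> [46, 44, 6, 48] -> [6, 44, 46, 48]
  [-2, -21, -30, -20, -39, -16, -12] -> [0, -19, -28, -18, -37, -14, -10] -> [0, -28, -18, -14, -10] -> [-28, -18, -14, -10, 0]
  [5, -40, -39, -42, -46] -> [7, -38, -37, -40, -44] -> [-38, -40, -44] -> [-44, -40, -38]
  [-18, -15, 35, 39, 22, 25, -43, 41, -28, 6] -> [-16, -13, 37, 41, 24, 27, -41, 43, -26, 8] -> [-16, 24, -26, 8] -> [-26, -16, 8, 24]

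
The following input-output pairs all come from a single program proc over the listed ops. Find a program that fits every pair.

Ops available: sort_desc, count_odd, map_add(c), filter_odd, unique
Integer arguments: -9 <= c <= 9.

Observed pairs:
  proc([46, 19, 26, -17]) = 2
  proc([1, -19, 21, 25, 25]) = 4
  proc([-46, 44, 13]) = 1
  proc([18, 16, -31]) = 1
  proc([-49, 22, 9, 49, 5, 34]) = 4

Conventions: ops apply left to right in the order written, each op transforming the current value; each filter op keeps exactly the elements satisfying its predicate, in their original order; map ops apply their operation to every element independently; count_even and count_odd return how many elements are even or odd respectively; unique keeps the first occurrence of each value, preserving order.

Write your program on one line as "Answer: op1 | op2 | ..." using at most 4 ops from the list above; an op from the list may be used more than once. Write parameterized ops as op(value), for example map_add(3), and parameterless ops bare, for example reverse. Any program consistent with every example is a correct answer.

map_add(-8) | unique | sort_desc | count_odd

Check, running the answer program on each example:
  [46, 19, 26, -17] -> [38, 11, 18, -25] -> [38, 11, 18, -25] -> [38, 18, 11, -25] -> 2
  [1, -19, 21, 25, 25] -> [-7, -27, 13, 17, 17] -> [-7, -27, 13, 17] -> [17, 13, -7, -27] -> 4
  [-46, 44, 13] -> [-54, 36, 5] -> [-54, 36, 5] -> [36, 5, -54] -> 1
  [18, 16, -31] -> [10, 8, -39] -> [10, 8, -39] -> [10, 8, -39] -> 1
  [-49, 22, 9, 49, 5, 34] -> [-57, 14, 1, 41, -3, 26] -> [-57, 14, 1, 41, -3, 26] -> [41, 26, 14, 1, -3, -57] -> 4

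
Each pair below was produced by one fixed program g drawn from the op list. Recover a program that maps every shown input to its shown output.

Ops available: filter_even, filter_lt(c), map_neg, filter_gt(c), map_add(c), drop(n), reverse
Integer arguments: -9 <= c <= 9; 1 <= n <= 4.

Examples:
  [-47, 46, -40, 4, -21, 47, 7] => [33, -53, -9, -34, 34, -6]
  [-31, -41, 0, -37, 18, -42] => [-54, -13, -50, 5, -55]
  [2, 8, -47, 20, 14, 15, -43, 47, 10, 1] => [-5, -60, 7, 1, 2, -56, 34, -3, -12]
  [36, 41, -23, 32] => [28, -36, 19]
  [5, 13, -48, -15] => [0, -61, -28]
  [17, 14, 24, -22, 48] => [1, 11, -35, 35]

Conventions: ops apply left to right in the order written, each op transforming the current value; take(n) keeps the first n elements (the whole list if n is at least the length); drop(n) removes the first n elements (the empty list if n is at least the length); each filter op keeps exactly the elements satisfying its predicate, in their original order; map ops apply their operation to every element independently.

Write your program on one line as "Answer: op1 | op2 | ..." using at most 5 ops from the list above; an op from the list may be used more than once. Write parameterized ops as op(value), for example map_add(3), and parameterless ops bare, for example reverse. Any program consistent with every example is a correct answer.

drop(1) | map_add(-8) | map_neg | map_add(5) | map_neg

Check, running the answer program on each example:
  [-47, 46, -40, 4, -21, 47, 7] -> [46, -40, 4, -21, 47, 7] -> [38, -48, -4, -29, 39, -1] -> [-38, 48, 4, 29, -39, 1] -> [-33, 53, 9, 34, -34, 6] -> [33, -53, -9, -34, 34, -6]
  [-31, -41, 0, -37, 18, -42] -> [-41, 0, -37, 18, -42] -> [-49, -8, -45, 10, -50] -> [49, 8, 45, -10, 50] -> [54, 13, 50, -5, 55] -> [-54, -13, -50, 5, -55]
  [2, 8, -47, 20, 14, 15, -43, 47, 10, 1] -> [8, -47, 20, 14, 15, -43, 47, 10, 1] -> [0, -55, 12, 6, 7, -51, 39, 2, -7] -> [0, 55, -12, -6, -7, 51, -39, -2, 7] -> [5, 60, -7, -1, -2, 56, -34, 3, 12] -> [-5, -60, 7, 1, 2, -56, 34, -3, -12]
  [36, 41, -23, 32] -> [41, -23, 32] -> [33, -31, 24] -> [-33, 31, -24] -> [-28, 36, -19] -> [28, -36, 19]
  [5, 13, -48, -15] -> [13, -48, -15] -> [5, -56, -23] -> [-5, 56, 23] -> [0, 61, 28] -> [0, -61, -28]
  [17, 14, 24, -22, 48] -> [14, 24, -22, 48] -> [6, 16, -30, 40] -> [-6, -16, 30, -40] -> [-1, -11, 35, -35] -> [1, 11, -35, 35]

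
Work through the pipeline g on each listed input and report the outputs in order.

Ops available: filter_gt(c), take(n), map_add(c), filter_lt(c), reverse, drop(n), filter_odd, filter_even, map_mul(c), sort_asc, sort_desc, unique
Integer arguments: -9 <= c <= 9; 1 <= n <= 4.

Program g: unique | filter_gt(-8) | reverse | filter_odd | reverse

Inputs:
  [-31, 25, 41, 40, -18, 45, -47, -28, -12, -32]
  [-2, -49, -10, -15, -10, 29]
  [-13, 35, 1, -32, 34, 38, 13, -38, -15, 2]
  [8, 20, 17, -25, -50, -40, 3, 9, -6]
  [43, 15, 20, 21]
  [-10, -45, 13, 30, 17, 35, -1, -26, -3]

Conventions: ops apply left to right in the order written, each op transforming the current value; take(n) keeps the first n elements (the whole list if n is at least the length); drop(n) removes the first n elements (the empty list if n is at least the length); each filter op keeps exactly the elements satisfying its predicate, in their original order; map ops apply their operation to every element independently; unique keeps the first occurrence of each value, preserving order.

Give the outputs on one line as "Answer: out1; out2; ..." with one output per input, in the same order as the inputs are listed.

[25, 41, 45]; [29]; [35, 1, 13]; [17, 3, 9]; [43, 15, 21]; [13, 17, 35, -1, -3]

Execution, op by op:
  [-31, 25, 41, 40, -18, 45, -47, -28, -12, -32] -> [-31, 25, 41, 40, -18, 45, -47, -28, -12, -32] -> [25, 41, 40, 45] -> [45, 40, 41, 25] -> [45, 41, 25] -> [25, 41, 45]
  [-2, -49, -10, -15, -10, 29] -> [-2, -49, -10, -15, 29] -> [-2, 29] -> [29, -2] -> [29] -> [29]
  [-13, 35, 1, -32, 34, 38, 13, -38, -15, 2] -> [-13, 35, 1, -32, 34, 38, 13, -38, -15, 2] -> [35, 1, 34, 38, 13, 2] -> [2, 13, 38, 34, 1, 35] -> [13, 1, 35] -> [35, 1, 13]
  [8, 20, 17, -25, -50, -40, 3, 9, -6] -> [8, 20, 17, -25, -50, -40, 3, 9, -6] -> [8, 20, 17, 3, 9, -6] -> [-6, 9, 3, 17, 20, 8] -> [9, 3, 17] -> [17, 3, 9]
  [43, 15, 20, 21] -> [43, 15, 20, 21] -> [43, 15, 20, 21] -> [21, 20, 15, 43] -> [21, 15, 43] -> [43, 15, 21]
  [-10, -45, 13, 30, 17, 35, -1, -26, -3] -> [-10, -45, 13, 30, 17, 35, -1, -26, -3] -> [13, 30, 17, 35, -1, -3] -> [-3, -1, 35, 17, 30, 13] -> [-3, -1, 35, 17, 13] -> [13, 17, 35, -1, -3]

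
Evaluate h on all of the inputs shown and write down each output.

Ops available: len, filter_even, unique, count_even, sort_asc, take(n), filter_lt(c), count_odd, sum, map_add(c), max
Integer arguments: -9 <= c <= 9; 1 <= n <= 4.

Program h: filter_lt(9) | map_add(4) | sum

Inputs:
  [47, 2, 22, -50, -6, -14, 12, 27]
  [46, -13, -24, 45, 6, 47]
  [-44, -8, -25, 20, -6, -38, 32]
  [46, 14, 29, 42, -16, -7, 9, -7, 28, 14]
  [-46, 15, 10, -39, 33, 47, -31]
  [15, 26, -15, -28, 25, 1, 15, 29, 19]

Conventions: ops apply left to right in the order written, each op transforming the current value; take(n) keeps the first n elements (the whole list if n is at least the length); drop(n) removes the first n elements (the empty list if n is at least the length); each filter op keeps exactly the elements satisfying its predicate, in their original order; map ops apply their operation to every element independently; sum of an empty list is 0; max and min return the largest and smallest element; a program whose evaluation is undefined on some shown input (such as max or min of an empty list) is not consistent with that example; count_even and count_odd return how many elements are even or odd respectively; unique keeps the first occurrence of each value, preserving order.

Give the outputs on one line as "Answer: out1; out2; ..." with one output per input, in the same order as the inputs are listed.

-52; -19; -101; -18; -104; -30

Execution, op by op:
  [47, 2, 22, -50, -6, -14, 12, 27] -> [2, -50, -6, -14] -> [6, -46, -2, -10] -> -52
  [46, -13, -24, 45, 6, 47] -> [-13, -24, 6] -> [-9, -20, 10] -> -19
  [-44, -8, -25, 20, -6, -38, 32] -> [-44, -8, -25, -6, -38] -> [-40, -4, -21, -2, -34] -> -101
  [46, 14, 29, 42, -16, -7, 9, -7, 28, 14] -> [-16, -7, -7] -> [-12, -3, -3] -> -18
  [-46, 15, 10, -39, 33, 47, -31] -> [-46, -39, -31] -> [-42, -35, -27] -> -104
  [15, 26, -15, -28, 25, 1, 15, 29, 19] -> [-15, -28, 1] -> [-11, -24, 5] -> -30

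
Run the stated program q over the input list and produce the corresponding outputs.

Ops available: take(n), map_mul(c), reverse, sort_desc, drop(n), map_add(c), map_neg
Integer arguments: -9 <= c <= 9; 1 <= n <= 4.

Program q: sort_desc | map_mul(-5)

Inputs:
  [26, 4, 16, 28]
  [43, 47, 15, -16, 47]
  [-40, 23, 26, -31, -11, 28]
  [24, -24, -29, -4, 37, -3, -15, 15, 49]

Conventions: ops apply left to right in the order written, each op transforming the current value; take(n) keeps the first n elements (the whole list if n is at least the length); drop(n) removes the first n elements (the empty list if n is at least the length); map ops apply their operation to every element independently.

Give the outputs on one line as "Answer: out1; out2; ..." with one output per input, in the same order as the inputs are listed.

[-140, -130, -80, -20]; [-235, -235, -215, -75, 80]; [-140, -130, -115, 55, 155, 200]; [-245, -185, -120, -75, 15, 20, 75, 120, 145]

Execution, op by op:
  [26, 4, 16, 28] -> [28, 26, 16, 4] -> [-140, -130, -80, -20]
  [43, 47, 15, -16, 47] -> [47, 47, 43, 15, -16] -> [-235, -235, -215, -75, 80]
  [-40, 23, 26, -31, -11, 28] -> [28, 26, 23, -11, -31, -40] -> [-140, -130, -115, 55, 155, 200]
  [24, -24, -29, -4, 37, -3, -15, 15, 49] -> [49, 37, 24, 15, -3, -4, -15, -24, -29] -> [-245, -185, -120, -75, 15, 20, 75, 120, 145]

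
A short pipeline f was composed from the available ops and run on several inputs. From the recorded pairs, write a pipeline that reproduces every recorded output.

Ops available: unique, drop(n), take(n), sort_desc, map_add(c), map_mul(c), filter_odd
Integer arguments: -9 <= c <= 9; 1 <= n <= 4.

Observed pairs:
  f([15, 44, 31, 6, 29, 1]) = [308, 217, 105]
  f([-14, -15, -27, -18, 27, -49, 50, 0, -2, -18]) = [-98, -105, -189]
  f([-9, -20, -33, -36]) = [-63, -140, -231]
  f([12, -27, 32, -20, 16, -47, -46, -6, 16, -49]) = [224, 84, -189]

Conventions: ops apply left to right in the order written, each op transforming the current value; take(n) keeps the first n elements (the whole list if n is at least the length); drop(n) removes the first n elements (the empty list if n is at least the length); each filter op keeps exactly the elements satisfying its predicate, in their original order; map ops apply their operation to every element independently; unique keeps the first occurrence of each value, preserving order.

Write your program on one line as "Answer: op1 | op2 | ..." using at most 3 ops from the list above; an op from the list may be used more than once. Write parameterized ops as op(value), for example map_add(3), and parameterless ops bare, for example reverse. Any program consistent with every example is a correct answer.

take(3) | map_mul(7) | sort_desc

Check, running the answer program on each example:
  [15, 44, 31, 6, 29, 1] -> [15, 44, 31] -> [105, 308, 217] -> [308, 217, 105]
  [-14, -15, -27, -18, 27, -49, 50, 0, -2, -18] -> [-14, -15, -27] -> [-98, -105, -189] -> [-98, -105, -189]
  [-9, -20, -33, -36] -> [-9, -20, -33] -> [-63, -140, -231] -> [-63, -140, -231]
  [12, -27, 32, -20, 16, -47, -46, -6, 16, -49] -> [12, -27, 32] -> [84, -189, 224] -> [224, 84, -189]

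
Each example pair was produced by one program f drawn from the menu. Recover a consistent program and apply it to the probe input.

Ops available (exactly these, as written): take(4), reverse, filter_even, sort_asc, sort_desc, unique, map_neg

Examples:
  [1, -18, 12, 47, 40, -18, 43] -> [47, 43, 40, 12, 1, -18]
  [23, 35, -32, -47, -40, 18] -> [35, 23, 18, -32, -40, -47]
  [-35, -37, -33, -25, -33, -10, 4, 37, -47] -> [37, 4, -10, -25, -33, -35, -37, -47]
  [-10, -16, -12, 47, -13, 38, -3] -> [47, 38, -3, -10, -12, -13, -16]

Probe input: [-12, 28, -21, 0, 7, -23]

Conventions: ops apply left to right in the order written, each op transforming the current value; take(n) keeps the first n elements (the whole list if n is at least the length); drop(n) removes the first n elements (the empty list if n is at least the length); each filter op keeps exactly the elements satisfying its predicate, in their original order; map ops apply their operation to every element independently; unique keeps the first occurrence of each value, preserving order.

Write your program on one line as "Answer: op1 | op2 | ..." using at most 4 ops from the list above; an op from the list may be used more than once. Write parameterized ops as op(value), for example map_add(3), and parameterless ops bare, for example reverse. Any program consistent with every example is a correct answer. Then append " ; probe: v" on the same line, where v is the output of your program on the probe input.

unique | sort_asc | reverse ; probe: [28, 7, 0, -12, -21, -23]

Check, running the answer program on each example:
  [1, -18, 12, 47, 40, -18, 43] -> [1, -18, 12, 47, 40, 43] -> [-18, 1, 12, 40, 43, 47] -> [47, 43, 40, 12, 1, -18]
  [23, 35, -32, -47, -40, 18] -> [23, 35, -32, -47, -40, 18] -> [-47, -40, -32, 18, 23, 35] -> [35, 23, 18, -32, -40, -47]
  [-35, -37, -33, -25, -33, -10, 4, 37, -47] -> [-35, -37, -33, -25, -10, 4, 37, -47] -> [-47, -37, -35, -33, -25, -10, 4, 37] -> [37, 4, -10, -25, -33, -35, -37, -47]
  [-10, -16, -12, 47, -13, 38, -3] -> [-10, -16, -12, 47, -13, 38, -3] -> [-16, -13, -12, -10, -3, 38, 47] -> [47, 38, -3, -10, -12, -13, -16]
  probe: [-12, 28, -21, 0, 7, -23] -> [-12, 28, -21, 0, 7, -23] -> [-23, -21, -12, 0, 7, 28] -> [28, 7, 0, -12, -21, -23]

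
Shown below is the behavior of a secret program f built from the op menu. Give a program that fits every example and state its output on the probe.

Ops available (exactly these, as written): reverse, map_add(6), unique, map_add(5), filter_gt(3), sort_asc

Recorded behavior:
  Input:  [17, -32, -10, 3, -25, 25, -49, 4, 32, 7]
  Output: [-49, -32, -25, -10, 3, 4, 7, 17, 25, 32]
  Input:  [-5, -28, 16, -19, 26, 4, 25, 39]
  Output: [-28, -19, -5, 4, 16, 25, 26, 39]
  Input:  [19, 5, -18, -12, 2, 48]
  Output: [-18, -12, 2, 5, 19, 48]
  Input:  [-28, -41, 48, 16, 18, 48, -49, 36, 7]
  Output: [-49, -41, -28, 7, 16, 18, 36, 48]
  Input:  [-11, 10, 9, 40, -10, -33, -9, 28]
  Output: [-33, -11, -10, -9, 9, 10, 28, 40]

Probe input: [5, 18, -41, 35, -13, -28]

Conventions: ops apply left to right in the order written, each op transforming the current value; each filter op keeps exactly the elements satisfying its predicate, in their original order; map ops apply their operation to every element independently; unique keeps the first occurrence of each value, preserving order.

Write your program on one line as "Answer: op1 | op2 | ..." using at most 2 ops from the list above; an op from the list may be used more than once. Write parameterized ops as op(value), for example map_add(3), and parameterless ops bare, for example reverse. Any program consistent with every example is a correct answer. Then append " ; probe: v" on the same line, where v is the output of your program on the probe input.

unique | sort_asc ; probe: [-41, -28, -13, 5, 18, 35]

Check, running the answer program on each example:
  [17, -32, -10, 3, -25, 25, -49, 4, 32, 7] -> [17, -32, -10, 3, -25, 25, -49, 4, 32, 7] -> [-49, -32, -25, -10, 3, 4, 7, 17, 25, 32]
  [-5, -28, 16, -19, 26, 4, 25, 39] -> [-5, -28, 16, -19, 26, 4, 25, 39] -> [-28, -19, -5, 4, 16, 25, 26, 39]
  [19, 5, -18, -12, 2, 48] -> [19, 5, -18, -12, 2, 48] -> [-18, -12, 2, 5, 19, 48]
  [-28, -41, 48, 16, 18, 48, -49, 36, 7] -> [-28, -41, 48, 16, 18, -49, 36, 7] -> [-49, -41, -28, 7, 16, 18, 36, 48]
  [-11, 10, 9, 40, -10, -33, -9, 28] -> [-11, 10, 9, 40, -10, -33, -9, 28] -> [-33, -11, -10, -9, 9, 10, 28, 40]
  probe: [5, 18, -41, 35, -13, -28] -> [5, 18, -41, 35, -13, -28] -> [-41, -28, -13, 5, 18, 35]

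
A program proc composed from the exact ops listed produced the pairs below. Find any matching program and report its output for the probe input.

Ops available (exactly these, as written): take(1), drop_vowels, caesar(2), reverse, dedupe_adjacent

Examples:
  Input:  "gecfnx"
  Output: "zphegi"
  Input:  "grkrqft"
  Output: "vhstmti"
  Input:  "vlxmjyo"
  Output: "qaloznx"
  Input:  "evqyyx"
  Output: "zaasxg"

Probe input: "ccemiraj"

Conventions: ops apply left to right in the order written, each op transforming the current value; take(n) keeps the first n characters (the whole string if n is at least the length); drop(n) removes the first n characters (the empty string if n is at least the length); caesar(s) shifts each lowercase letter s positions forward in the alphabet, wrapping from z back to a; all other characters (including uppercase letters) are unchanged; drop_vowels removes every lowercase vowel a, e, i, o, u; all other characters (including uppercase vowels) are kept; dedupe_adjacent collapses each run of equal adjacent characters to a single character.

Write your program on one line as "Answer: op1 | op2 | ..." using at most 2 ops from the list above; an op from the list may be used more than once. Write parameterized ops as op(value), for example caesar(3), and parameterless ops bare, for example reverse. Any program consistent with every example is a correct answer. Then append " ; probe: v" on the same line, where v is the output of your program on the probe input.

reverse | caesar(2) ; probe: "lctkogee"

Check, running the answer program on each example:
  "gecfnx" -> "xnfceg" -> "zphegi"
  "grkrqft" -> "tfqrkrg" -> "vhstmti"
  "vlxmjyo" -> "oyjmxlv" -> "qaloznx"
  "evqyyx" -> "xyyqve" -> "zaasxg"
  probe: "ccemiraj" -> "jarimecc" -> "lctkogee"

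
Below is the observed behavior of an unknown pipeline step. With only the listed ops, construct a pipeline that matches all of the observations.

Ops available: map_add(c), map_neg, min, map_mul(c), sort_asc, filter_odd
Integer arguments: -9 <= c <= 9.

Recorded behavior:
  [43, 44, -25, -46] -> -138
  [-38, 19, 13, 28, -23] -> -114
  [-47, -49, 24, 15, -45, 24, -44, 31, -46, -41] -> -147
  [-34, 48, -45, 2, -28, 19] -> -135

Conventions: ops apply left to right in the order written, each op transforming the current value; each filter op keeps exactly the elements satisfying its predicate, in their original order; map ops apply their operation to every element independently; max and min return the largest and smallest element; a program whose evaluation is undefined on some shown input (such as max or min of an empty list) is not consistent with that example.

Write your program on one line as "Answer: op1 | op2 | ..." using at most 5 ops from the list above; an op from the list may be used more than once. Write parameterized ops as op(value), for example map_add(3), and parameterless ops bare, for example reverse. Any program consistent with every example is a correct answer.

map_neg | sort_asc | map_mul(3) | map_neg | min

Check, running the answer program on each example:
  [43, 44, -25, -46] -> [-43, -44, 25, 46] -> [-44, -43, 25, 46] -> [-132, -129, 75, 138] -> [132, 129, -75, -138] -> -138
  [-38, 19, 13, 28, -23] -> [38, -19, -13, -28, 23] -> [-28, -19, -13, 23, 38] -> [-84, -57, -39, 69, 114] -> [84, 57, 39, -69, -114] -> -114
  [-47, -49, 24, 15, -45, 24, -44, 31, -46, -41] -> [47, 49, -24, -15, 45, -24, 44, -31, 46, 41] -> [-31, -24, -24, -15, 41, 44, 45, 46, 47, 49] -> [-93, -72, -72, -45, 123, 132, 135, 138, 141, 147] -> [93, 72, 72, 45, -123, -132, -135, -138, -141, -147] -> -147
  [-34, 48, -45, 2, -28, 19] -> [34, -48, 45, -2, 28, -19] -> [-48, -19, -2, 28, 34, 45] -> [-144, -57, -6, 84, 102, 135] -> [144, 57, 6, -84, -102, -135] -> -135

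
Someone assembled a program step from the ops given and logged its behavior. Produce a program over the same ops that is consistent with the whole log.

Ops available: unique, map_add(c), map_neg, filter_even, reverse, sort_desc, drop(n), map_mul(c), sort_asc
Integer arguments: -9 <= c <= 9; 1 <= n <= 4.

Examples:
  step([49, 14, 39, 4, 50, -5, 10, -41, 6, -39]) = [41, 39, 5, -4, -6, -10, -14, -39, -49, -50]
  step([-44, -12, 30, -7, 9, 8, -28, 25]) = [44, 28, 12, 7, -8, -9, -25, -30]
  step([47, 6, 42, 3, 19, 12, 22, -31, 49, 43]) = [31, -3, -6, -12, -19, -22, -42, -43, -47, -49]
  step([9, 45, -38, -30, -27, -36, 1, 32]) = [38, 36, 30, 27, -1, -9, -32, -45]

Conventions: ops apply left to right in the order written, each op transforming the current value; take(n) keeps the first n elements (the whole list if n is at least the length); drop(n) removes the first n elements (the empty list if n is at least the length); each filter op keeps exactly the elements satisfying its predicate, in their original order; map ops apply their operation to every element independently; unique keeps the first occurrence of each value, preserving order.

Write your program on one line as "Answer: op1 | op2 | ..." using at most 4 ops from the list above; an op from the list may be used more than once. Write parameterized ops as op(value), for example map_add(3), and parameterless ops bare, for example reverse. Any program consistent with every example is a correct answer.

map_neg | reverse | sort_desc

Check, running the answer program on each example:
  [49, 14, 39, 4, 50, -5, 10, -41, 6, -39] -> [-49, -14, -39, -4, -50, 5, -10, 41, -6, 39] -> [39, -6, 41, -10, 5, -50, -4, -39, -14, -49] -> [41, 39, 5, -4, -6, -10, -14, -39, -49, -50]
  [-44, -12, 30, -7, 9, 8, -28, 25] -> [44, 12, -30, 7, -9, -8, 28, -25] -> [-25, 28, -8, -9, 7, -30, 12, 44] -> [44, 28, 12, 7, -8, -9, -25, -30]
  [47, 6, 42, 3, 19, 12, 22, -31, 49, 43] -> [-47, -6, -42, -3, -19, -12, -22, 31, -49, -43] -> [-43, -49, 31, -22, -12, -19, -3, -42, -6, -47] -> [31, -3, -6, -12, -19, -22, -42, -43, -47, -49]
  [9, 45, -38, -30, -27, -36, 1, 32] -> [-9, -45, 38, 30, 27, 36, -1, -32] -> [-32, -1, 36, 27, 30, 38, -45, -9] -> [38, 36, 30, 27, -1, -9, -32, -45]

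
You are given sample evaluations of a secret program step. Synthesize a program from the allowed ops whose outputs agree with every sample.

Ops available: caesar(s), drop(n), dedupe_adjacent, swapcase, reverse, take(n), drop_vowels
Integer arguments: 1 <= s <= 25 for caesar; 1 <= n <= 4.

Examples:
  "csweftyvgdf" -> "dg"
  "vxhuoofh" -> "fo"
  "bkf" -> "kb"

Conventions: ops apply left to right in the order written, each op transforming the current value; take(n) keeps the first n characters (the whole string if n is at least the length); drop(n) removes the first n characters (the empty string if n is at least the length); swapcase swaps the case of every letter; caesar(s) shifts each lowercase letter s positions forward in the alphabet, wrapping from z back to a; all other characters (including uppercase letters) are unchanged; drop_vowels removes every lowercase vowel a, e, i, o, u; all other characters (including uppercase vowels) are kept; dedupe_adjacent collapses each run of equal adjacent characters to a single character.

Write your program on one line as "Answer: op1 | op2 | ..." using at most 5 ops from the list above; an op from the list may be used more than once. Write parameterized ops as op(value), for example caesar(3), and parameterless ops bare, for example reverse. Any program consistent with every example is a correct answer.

reverse | dedupe_adjacent | take(3) | drop(1)

Check, running the answer program on each example:
  "csweftyvgdf" -> "fdgvytfewsc" -> "fdgvytfewsc" -> "fdg" -> "dg"
  "vxhuoofh" -> "hfoouhxv" -> "hfouhxv" -> "hfo" -> "fo"
  "bkf" -> "fkb" -> "fkb" -> "fkb" -> "kb"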